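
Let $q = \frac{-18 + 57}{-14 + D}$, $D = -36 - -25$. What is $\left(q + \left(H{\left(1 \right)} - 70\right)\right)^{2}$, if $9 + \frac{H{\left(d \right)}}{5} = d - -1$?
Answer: $\frac{7096896}{625} \approx 11355.0$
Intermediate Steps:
$D = -11$ ($D = -36 + 25 = -11$)
$H{\left(d \right)} = -40 + 5 d$ ($H{\left(d \right)} = -45 + 5 \left(d - -1\right) = -45 + 5 \left(d + 1\right) = -45 + 5 \left(1 + d\right) = -45 + \left(5 + 5 d\right) = -40 + 5 d$)
$q = - \frac{39}{25}$ ($q = \frac{-18 + 57}{-14 - 11} = \frac{39}{-25} = 39 \left(- \frac{1}{25}\right) = - \frac{39}{25} \approx -1.56$)
$\left(q + \left(H{\left(1 \right)} - 70\right)\right)^{2} = \left(- \frac{39}{25} + \left(\left(-40 + 5 \cdot 1\right) - 70\right)\right)^{2} = \left(- \frac{39}{25} + \left(\left(-40 + 5\right) - 70\right)\right)^{2} = \left(- \frac{39}{25} - 105\right)^{2} = \left(- \frac{2664}{25}\right)^{2} = \frac{7096896}{625}$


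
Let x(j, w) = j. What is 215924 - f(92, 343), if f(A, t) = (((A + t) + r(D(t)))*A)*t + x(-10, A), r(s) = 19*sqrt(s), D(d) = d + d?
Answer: -13510926 - 4196948*sqrt(14) ≈ -2.9214e+7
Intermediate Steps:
D(d) = 2*d
f(A, t) = -10 + A*t*(A + t + 19*sqrt(2)*sqrt(t)) (f(A, t) = (((A + t) + 19*sqrt(2*t))*A)*t - 10 = (((A + t) + 19*(sqrt(2)*sqrt(t)))*A)*t - 10 = (((A + t) + 19*sqrt(2)*sqrt(t))*A)*t - 10 = ((A + t + 19*sqrt(2)*sqrt(t))*A)*t - 10 = (A*(A + t + 19*sqrt(2)*sqrt(t)))*t - 10 = A*t*(A + t + 19*sqrt(2)*sqrt(t)) - 10 = -10 + A*t*(A + t + 19*sqrt(2)*sqrt(t)))
215924 - f(92, 343) = 215924 - (-10 + 92*343**2 + 343*92**2 + 19*92*sqrt(2)*343**(3/2)) = 215924 - (-10 + 92*117649 + 343*8464 + 19*92*sqrt(2)*(2401*sqrt(7))) = 215924 - (-10 + 10823708 + 2903152 + 4196948*sqrt(14)) = 215924 - (13726850 + 4196948*sqrt(14)) = 215924 + (-13726850 - 4196948*sqrt(14)) = -13510926 - 4196948*sqrt(14)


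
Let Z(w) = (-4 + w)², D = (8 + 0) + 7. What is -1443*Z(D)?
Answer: -174603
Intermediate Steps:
D = 15 (D = 8 + 7 = 15)
-1443*Z(D) = -1443*(-4 + 15)² = -1443*11² = -1443*121 = -174603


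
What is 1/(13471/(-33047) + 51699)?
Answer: 33047/1708483382 ≈ 1.9343e-5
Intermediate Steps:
1/(13471/(-33047) + 51699) = 1/(13471*(-1/33047) + 51699) = 1/(-13471/33047 + 51699) = 1/(1708483382/33047) = 33047/1708483382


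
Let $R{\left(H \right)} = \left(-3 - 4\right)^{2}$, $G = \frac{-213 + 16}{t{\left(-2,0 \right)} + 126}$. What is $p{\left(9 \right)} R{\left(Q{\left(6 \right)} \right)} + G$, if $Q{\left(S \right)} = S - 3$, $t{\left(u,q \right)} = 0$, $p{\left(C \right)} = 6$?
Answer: $\frac{36847}{126} \approx 292.44$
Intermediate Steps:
$Q{\left(S \right)} = -3 + S$
$G = - \frac{197}{126}$ ($G = \frac{-213 + 16}{0 + 126} = - \frac{197}{126} \approx -1.5635$)
$R{\left(H \right)} = 49$ ($R{\left(H \right)} = \left(-7\right)^{2} = 49$)
$p{\left(9 \right)} R{\left(Q{\left(6 \right)} \right)} + G = 6 \cdot 49 - \frac{197}{126} = 294 - \frac{197}{126} = \frac{36847}{126}$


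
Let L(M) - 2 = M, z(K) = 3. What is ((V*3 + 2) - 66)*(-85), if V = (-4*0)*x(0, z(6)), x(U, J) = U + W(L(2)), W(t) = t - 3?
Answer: 5440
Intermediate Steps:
L(M) = 2 + M
W(t) = -3 + t
x(U, J) = 1 + U (x(U, J) = U + (-3 + (2 + 2)) = U + (-3 + 4) = U + 1 = 1 + U)
V = 0 (V = (-4*0)*(1 + 0) = 0*1 = 0)
((V*3 + 2) - 66)*(-85) = ((0*3 + 2) - 66)*(-85) = ((0 + 2) - 66)*(-85) = (2 - 66)*(-85) = -64*(-85) = 5440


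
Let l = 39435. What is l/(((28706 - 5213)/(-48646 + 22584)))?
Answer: -342584990/7831 ≈ -43747.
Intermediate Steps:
l/(((28706 - 5213)/(-48646 + 22584))) = 39435/(((28706 - 5213)/(-48646 + 22584))) = 39435/((23493/(-26062))) = 39435/((23493*(-1/26062))) = 39435/(-23493/26062) = 39435*(-26062/23493) = -342584990/7831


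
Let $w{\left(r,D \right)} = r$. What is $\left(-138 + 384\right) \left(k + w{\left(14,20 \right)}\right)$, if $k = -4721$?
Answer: $-1157922$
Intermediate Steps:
$\left(-138 + 384\right) \left(k + w{\left(14,20 \right)}\right) = \left(-138 + 384\right) \left(-4721 + 14\right) = 246 \left(-4707\right) = -1157922$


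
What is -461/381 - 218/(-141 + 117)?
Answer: 11999/1524 ≈ 7.8734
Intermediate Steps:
-461/381 - 218/(-141 + 117) = -461*1/381 - 218/(-24) = -461/381 - 218*(-1/24) = -461/381 + 109/12 = 11999/1524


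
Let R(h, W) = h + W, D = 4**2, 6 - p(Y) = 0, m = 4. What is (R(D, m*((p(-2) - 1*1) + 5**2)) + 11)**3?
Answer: 3176523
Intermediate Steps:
p(Y) = 6 (p(Y) = 6 - 1*0 = 6 + 0 = 6)
D = 16
R(h, W) = W + h
(R(D, m*((p(-2) - 1*1) + 5**2)) + 11)**3 = ((4*((6 - 1*1) + 5**2) + 16) + 11)**3 = ((4*((6 - 1) + 25) + 16) + 11)**3 = ((4*(5 + 25) + 16) + 11)**3 = ((4*30 + 16) + 11)**3 = ((120 + 16) + 11)**3 = (136 + 11)**3 = 147**3 = 3176523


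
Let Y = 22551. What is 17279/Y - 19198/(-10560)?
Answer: 102566723/39689760 ≈ 2.5842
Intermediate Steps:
17279/Y - 19198/(-10560) = 17279/22551 - 19198/(-10560) = 17279*(1/22551) - 19198*(-1/10560) = 17279/22551 + 9599/5280 = 102566723/39689760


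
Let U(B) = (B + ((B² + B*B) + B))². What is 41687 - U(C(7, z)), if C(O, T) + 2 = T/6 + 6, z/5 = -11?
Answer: 12905963/324 ≈ 39833.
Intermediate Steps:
z = -55 (z = 5*(-11) = -55)
C(O, T) = 4 + T/6 (C(O, T) = -2 + (T/6 + 6) = -2 + (6 + T/6) = 4 + T/6)
U(B) = (2*B + 2*B²)² (U(B) = (B + ((B² + B²) + B))² = (B + (2*B² + B))² = (B + (B + 2*B²))² = (2*B + 2*B²)²)
41687 - U(C(7, z)) = 41687 - 4*(4 + (⅙)*(-55))²*(1 + (4 + (⅙)*(-55)))² = 41687 - 4*(4 - 55/6)²*(1 + (4 - 55/6))² = 41687 - 4*(-31/6)²*(1 - 31/6)² = 41687 - 4*961*(-25/6)²/36 = 41687 - 4*961*625/(36*36) = 41687 - 1*600625/324 = 41687 - 600625/324 = 12905963/324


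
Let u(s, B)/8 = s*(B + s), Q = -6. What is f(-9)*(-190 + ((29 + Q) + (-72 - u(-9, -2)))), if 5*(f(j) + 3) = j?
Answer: 24744/5 ≈ 4948.8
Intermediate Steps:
u(s, B) = 8*s*(B + s) (u(s, B) = 8*(s*(B + s)) = 8*s*(B + s))
f(j) = -3 + j/5
f(-9)*(-190 + ((29 + Q) + (-72 - u(-9, -2)))) = (-3 + (1/5)*(-9))*(-190 + ((29 - 6) + (-72 - 8*(-9)*(-2 - 9)))) = (-3 - 9/5)*(-190 + (23 + (-72 - 8*(-9)*(-11)))) = -24*(-190 + (23 + (-72 - 1*792)))/5 = -24*(-190 + (23 + (-72 - 792)))/5 = -24*(-190 + (23 - 864))/5 = -24*(-190 - 841)/5 = -24/5*(-1031) = 24744/5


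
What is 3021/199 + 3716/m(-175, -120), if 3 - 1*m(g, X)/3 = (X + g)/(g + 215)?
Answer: 6668101/49551 ≈ 134.57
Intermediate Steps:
m(g, X) = 9 - 3*(X + g)/(215 + g) (m(g, X) = 9 - 3*(X + g)/(g + 215) = 9 - 3*(X + g)/(215 + g))
3021/199 + 3716/m(-175, -120) = 3021/199 + 3716/((3*(645 - 1*(-120) + 2*(-175))/(215 - 175))) = 3021*(1/199) + 3716/((3*(645 + 120 - 350)/40)) = 3021/199 + 3716/((3*(1/40)*415)) = 3021/199 + 3716/(249/8) = 3021/199 + 3716*(8/249) = 3021/199 + 29728/249 = 6668101/49551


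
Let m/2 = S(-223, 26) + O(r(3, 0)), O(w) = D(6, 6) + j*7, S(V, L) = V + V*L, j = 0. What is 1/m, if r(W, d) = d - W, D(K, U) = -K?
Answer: -1/12054 ≈ -8.2960e-5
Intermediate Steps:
S(V, L) = V + L*V
O(w) = -6 (O(w) = -1*6 + 0*7 = -6 + 0 = -6)
m = -12054 (m = 2*(-223*(1 + 26) - 6) = 2*(-223*27 - 6) = 2*(-6021 - 6) = 2*(-6027) = -12054)
1/m = 1/(-12054) = -1/12054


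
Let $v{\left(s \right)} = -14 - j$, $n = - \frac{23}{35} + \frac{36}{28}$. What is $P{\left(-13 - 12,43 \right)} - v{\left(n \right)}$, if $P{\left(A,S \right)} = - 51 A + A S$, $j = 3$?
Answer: $217$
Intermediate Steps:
$n = \frac{22}{35}$ ($n = \left(-23\right) \frac{1}{35} + 36 \cdot \frac{1}{28} = - \frac{23}{35} + \frac{9}{7} = \frac{22}{35} \approx 0.62857$)
$v{\left(s \right)} = -17$ ($v{\left(s \right)} = -14 - 3 = -17$)
$P{\left(-13 - 12,43 \right)} - v{\left(n \right)} = \left(-13 - 12\right) \left(-51 + 43\right) - -17 = \left(-25\right) \left(-8\right) + 17 = 200 + 17 = 217$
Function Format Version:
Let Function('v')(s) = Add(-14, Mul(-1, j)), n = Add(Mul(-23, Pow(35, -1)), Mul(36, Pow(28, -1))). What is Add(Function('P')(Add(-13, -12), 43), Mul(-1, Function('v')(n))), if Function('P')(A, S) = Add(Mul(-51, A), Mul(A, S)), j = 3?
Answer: 217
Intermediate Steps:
n = Rational(22, 35) (n = Add(Mul(-23, Rational(1, 35)), Mul(36, Rational(1, 28))) = Add(Rational(-23, 35), Rational(9, 7)) = Rational(22, 35) ≈ 0.62857)
Function('v')(s) = -17 (Function('v')(s) = Add(-14, Mul(-1, 3)) = Add(-14, -3) = -17)
Add(Function('P')(Add(-13, -12), 43), Mul(-1, Function('v')(n))) = Add(Mul(Add(-13, -12), Add(-51, 43)), Mul(-1, -17)) = Add(Mul(-25, -8), 17) = Add(200, 17) = 217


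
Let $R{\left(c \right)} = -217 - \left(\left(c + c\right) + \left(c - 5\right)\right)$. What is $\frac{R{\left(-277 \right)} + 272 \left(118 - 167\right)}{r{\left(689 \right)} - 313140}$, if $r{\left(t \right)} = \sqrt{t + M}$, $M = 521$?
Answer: $\frac{397969626}{9805665839} + \frac{139799 \sqrt{10}}{98056658390} \approx 0.04059$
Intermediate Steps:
$r{\left(t \right)} = \sqrt{521 + t}$ ($r{\left(t \right)} = \sqrt{t + 521} = \sqrt{521 + t}$)
$R{\left(c \right)} = -212 - 3 c$ ($R{\left(c \right)} = -217 - \left(2 c + \left(-5 + c\right)\right) = -217 - \left(-5 + 3 c\right) = -212 - 3 c$)
$\frac{R{\left(-277 \right)} + 272 \left(118 - 167\right)}{r{\left(689 \right)} - 313140} = \frac{\left(-212 - -831\right) + 272 \left(118 - 167\right)}{\sqrt{521 + 689} - 313140} = \frac{\left(-212 + 831\right) + 272 \left(-49\right)}{\sqrt{1210} - 313140} = \frac{619 - 13328}{11 \sqrt{10} - 313140} = - \frac{12709}{-313140 + 11 \sqrt{10}}$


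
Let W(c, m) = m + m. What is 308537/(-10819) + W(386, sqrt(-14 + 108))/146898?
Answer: -308537/10819 + sqrt(94)/73449 ≈ -28.518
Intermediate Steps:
W(c, m) = 2*m
308537/(-10819) + W(386, sqrt(-14 + 108))/146898 = 308537/(-10819) + (2*sqrt(-14 + 108))/146898 = 308537*(-1/10819) + (2*sqrt(94))*(1/146898) = -308537/10819 + sqrt(94)/73449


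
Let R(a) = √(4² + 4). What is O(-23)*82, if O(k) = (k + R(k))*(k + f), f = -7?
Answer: 56580 - 4920*√5 ≈ 45579.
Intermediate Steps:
R(a) = 2*√5 (R(a) = √(16 + 4) = √20 = 2*√5)
O(k) = (-7 + k)*(k + 2*√5) (O(k) = (k + 2*√5)*(k - 7) = (k + 2*√5)*(-7 + k) = (-7 + k)*(k + 2*√5))
O(-23)*82 = ((-23)² - 14*√5 - 7*(-23) + 2*(-23)*√5)*82 = (529 - 14*√5 + 161 - 46*√5)*82 = (690 - 60*√5)*82 = 56580 - 4920*√5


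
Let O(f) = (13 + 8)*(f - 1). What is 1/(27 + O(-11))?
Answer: -1/225 ≈ -0.0044444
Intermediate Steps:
O(f) = -21 + 21*f (O(f) = 21*(-1 + f) = -21 + 21*f)
1/(27 + O(-11)) = 1/(27 + (-21 + 21*(-11))) = 1/(27 + (-21 - 231)) = 1/(27 - 252) = 1/(-225) = -1/225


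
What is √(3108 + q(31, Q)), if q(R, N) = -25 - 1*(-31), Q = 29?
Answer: 3*√346 ≈ 55.803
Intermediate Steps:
q(R, N) = 6 (q(R, N) = -25 + 31 = 6)
√(3108 + q(31, Q)) = √(3108 + 6) = √3114 = 3*√346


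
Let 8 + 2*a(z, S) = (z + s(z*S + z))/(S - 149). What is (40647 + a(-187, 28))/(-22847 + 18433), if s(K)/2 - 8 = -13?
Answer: -9835803/1068188 ≈ -9.2079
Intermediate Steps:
s(K) = -10 (s(K) = 16 + 2*(-13) = 16 - 26 = -10)
a(z, S) = -4 + (-10 + z)/(2*(-149 + S)) (a(z, S) = -4 + ((z - 10)/(S - 149))/2 = -4 + ((-10 + z)/(-149 + S))/2 = -4 + (-10 + z)/(2*(-149 + S)))
(40647 + a(-187, 28))/(-22847 + 18433) = (40647 + (1182 - 187 - 8*28)/(2*(-149 + 28)))/(-22847 + 18433) = (40647 + (½)*(1182 - 187 - 224)/(-121))/(-4414) = (40647 + (½)*(-1/121)*771)*(-1/4414) = (40647 - 771/242)*(-1/4414) = (9835803/242)*(-1/4414) = -9835803/1068188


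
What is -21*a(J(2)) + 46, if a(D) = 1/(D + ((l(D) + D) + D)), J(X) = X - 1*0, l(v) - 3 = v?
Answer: 485/11 ≈ 44.091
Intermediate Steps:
l(v) = 3 + v
J(X) = X (J(X) = X + 0 = X)
a(D) = 1/(3 + 4*D) (a(D) = 1/(D + (((3 + D) + D) + D)) = 1/(D + ((3 + 2*D) + D)) = 1/(D + (3 + 3*D)) = 1/(3 + 4*D))
-21*a(J(2)) + 46 = -21/(3 + 4*2) + 46 = -21/(3 + 8) + 46 = -21/11 + 46 = 485/11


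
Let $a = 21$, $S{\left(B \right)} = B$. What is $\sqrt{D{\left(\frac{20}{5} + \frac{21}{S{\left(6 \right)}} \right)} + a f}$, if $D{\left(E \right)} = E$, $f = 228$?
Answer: $\frac{\sqrt{19182}}{2} \approx 69.25$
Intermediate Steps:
$\sqrt{D{\left(\frac{20}{5} + \frac{21}{S{\left(6 \right)}} \right)} + a f} = \sqrt{\left(\frac{20}{5} + \frac{21}{6}\right) + 21 \cdot 228} = \sqrt{\left(20 \cdot \frac{1}{5} + 21 \cdot \frac{1}{6}\right) + 4788} = \sqrt{\left(4 + \frac{7}{2}\right) + 4788} = \sqrt{\frac{15}{2} + 4788} = \sqrt{\frac{9591}{2}} = \frac{\sqrt{19182}}{2}$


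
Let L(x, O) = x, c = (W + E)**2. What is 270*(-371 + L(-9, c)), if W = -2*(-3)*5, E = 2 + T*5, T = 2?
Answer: -102600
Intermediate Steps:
E = 12 (E = 2 + 2*5 = 2 + 10 = 12)
W = 30 (W = 6*5 = 30)
c = 1764 (c = (30 + 12)**2 = 42**2 = 1764)
270*(-371 + L(-9, c)) = 270*(-371 - 9) = 270*(-380) = -102600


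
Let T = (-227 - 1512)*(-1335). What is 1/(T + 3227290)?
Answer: 1/5548855 ≈ 1.8022e-7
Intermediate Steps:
T = 2321565 (T = -1739*(-1335) = 2321565)
1/(T + 3227290) = 1/(2321565 + 3227290) = 1/5548855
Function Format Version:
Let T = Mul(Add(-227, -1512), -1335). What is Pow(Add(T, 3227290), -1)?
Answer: Rational(1, 5548855) ≈ 1.8022e-7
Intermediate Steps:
T = 2321565 (T = Mul(-1739, -1335) = 2321565)
Pow(Add(T, 3227290), -1) = Pow(Add(2321565, 3227290), -1) = Pow(5548855, -1) = Rational(1, 5548855)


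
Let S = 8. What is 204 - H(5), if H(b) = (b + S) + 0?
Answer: 191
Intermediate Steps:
H(b) = 8 + b (H(b) = (b + 8) + 0 = (8 + b) + 0 = 8 + b)
204 - H(5) = 204 - (8 + 5) = 204 - 1*13 = 204 - 13 = 191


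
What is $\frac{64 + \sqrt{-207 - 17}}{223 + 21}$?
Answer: $\frac{16}{61} + \frac{i \sqrt{14}}{61} \approx 0.2623 + 0.061339 i$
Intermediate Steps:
$\frac{64 + \sqrt{-207 - 17}}{223 + 21} = \frac{64 + \sqrt{-224}}{244} = \left(64 + 4 i \sqrt{14}\right) \frac{1}{244} = \frac{16}{61} + \frac{i \sqrt{14}}{61}$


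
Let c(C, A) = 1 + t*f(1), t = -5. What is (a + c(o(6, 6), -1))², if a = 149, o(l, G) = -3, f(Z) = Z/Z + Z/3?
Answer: 184900/9 ≈ 20544.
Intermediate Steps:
f(Z) = 1 + Z/3 (f(Z) = 1 + Z*(⅓) = 1 + Z/3)
c(C, A) = -17/3 (c(C, A) = 1 - 5*(1 + (⅓)*1) = 1 - 5*(1 + ⅓) = 1 - 5*4/3 = 1 - 20/3 = -17/3)
(a + c(o(6, 6), -1))² = (149 - 17/3)² = (430/3)² = 184900/9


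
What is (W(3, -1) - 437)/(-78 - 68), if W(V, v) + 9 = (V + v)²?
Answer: 221/73 ≈ 3.0274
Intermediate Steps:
W(V, v) = -9 + (V + v)²
(W(3, -1) - 437)/(-78 - 68) = ((-9 + (3 - 1)²) - 437)/(-78 - 68) = ((-9 + 2²) - 437)/(-146) = ((-9 + 4) - 437)*(-1/146) = (-5 - 437)*(-1/146) = -442*(-1/146) = 221/73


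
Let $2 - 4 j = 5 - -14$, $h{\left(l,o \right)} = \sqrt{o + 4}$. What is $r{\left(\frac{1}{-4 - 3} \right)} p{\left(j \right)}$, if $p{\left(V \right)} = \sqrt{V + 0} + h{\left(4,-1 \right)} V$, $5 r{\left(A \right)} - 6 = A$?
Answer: $- \frac{697 \sqrt{3}}{140} + \frac{41 i \sqrt{17}}{70} \approx -8.6231 + 2.415 i$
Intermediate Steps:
$h{\left(l,o \right)} = \sqrt{4 + o}$
$r{\left(A \right)} = \frac{6}{5} + \frac{A}{5}$
$j = - \frac{17}{4}$ ($j = \frac{1}{2} - \frac{5 - -14}{4} = \frac{1}{2} - \frac{5 + 14}{4} = \frac{1}{2} - \frac{19}{4} = - \frac{17}{4} \approx -4.25$)
$p{\left(V \right)} = \sqrt{V} + V \sqrt{3}$ ($p{\left(V \right)} = \sqrt{V + 0} + \sqrt{4 - 1} V = \sqrt{V} + \sqrt{3} V = \sqrt{V} + V \sqrt{3}$)
$r{\left(\frac{1}{-4 - 3} \right)} p{\left(j \right)} = \left(\frac{6}{5} + \frac{1}{5 \left(-4 - 3\right)}\right) \left(\sqrt{- \frac{17}{4}} - \frac{17 \sqrt{3}}{4}\right) = \left(\frac{6}{5} + \frac{1}{5 \left(-7\right)}\right) \left(\frac{i \sqrt{17}}{2} - \frac{17 \sqrt{3}}{4}\right) = \left(\frac{6}{5} + \frac{1}{5} \left(- \frac{1}{7}\right)\right) \left(- \frac{17 \sqrt{3}}{4} + \frac{i \sqrt{17}}{2}\right) = \left(\frac{6}{5} - \frac{1}{35}\right) \left(- \frac{17 \sqrt{3}}{4} + \frac{i \sqrt{17}}{2}\right) = \frac{41 \left(- \frac{17 \sqrt{3}}{4} + \frac{i \sqrt{17}}{2}\right)}{35} = - \frac{697 \sqrt{3}}{140} + \frac{41 i \sqrt{17}}{70}$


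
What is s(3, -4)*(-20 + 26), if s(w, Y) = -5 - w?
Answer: -48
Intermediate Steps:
s(3, -4)*(-20 + 26) = (-5 - 1*3)*(-20 + 26) = (-5 - 3)*6 = -8*6 = -48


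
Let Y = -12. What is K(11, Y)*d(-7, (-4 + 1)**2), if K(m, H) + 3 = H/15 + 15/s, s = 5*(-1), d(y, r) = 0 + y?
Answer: 238/5 ≈ 47.600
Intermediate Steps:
d(y, r) = y
s = -5
K(m, H) = -6 + H/15 (K(m, H) = -3 + (H/15 + 15/(-5)) = -3 + (H*(1/15) + 15*(-1/5)) = -3 + (H/15 - 3) = -3 + (-3 + H/15) = -6 + H/15)
K(11, Y)*d(-7, (-4 + 1)**2) = (-6 + (1/15)*(-12))*(-7) = (-6 - 4/5)*(-7) = -34/5*(-7) = 238/5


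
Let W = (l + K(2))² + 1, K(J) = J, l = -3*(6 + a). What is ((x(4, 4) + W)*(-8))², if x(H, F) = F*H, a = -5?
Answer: 20736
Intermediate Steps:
l = -3 (l = -3*(6 - 5) = -3*1 = -3)
W = 2 (W = (-3 + 2)² + 1 = (-1)² + 1 = 1 + 1 = 2)
((x(4, 4) + W)*(-8))² = ((4*4 + 2)*(-8))² = ((16 + 2)*(-8))² = (18*(-8))² = (-144)² = 20736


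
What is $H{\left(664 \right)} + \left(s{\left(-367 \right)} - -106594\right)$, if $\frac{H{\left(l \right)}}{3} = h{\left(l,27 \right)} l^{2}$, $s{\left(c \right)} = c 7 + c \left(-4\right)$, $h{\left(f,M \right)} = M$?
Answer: $35818069$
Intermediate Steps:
$s{\left(c \right)} = 3 c$ ($s{\left(c \right)} = 7 c - 4 c = 3 c$)
$H{\left(l \right)} = 81 l^{2}$ ($H{\left(l \right)} = 3 \cdot 27 l^{2} = 81 l^{2}$)
$H{\left(664 \right)} + \left(s{\left(-367 \right)} - -106594\right) = 81 \cdot 664^{2} + \left(3 \left(-367\right) - -106594\right) = 81 \cdot 440896 + \left(-1101 + 106594\right) = 35712576 + 105493 = 35818069$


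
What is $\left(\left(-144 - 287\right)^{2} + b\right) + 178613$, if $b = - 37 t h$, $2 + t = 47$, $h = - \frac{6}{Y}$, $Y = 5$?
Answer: $366372$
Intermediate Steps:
$h = - \frac{6}{5} \approx -1.2$
$t = 45$ ($t = -2 + 47 = 45$)
$b = 1998$ ($b = \left(-37\right) 45 \left(- \frac{6}{5}\right) = \left(-1665\right) \left(- \frac{6}{5}\right) = 1998$)
$\left(\left(-144 - 287\right)^{2} + b\right) + 178613 = \left(\left(-144 - 287\right)^{2} + 1998\right) + 178613 = \left(\left(-431\right)^{2} + 1998\right) + 178613 = \left(185761 + 1998\right) + 178613 = 187759 + 178613 = 366372$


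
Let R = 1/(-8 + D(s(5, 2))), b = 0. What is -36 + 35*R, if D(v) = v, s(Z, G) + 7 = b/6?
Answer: -115/3 ≈ -38.333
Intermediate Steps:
s(Z, G) = -7 (s(Z, G) = -7 + 0/6 = -7 + 0*(⅙) = -7 + 0 = -7)
R = -1/15 (R = 1/(-8 - 7) = 1/(-15) = -1/15 ≈ -0.066667)
-36 + 35*R = -36 + 35*(-1/15) = -36 - 7/3 = -115/3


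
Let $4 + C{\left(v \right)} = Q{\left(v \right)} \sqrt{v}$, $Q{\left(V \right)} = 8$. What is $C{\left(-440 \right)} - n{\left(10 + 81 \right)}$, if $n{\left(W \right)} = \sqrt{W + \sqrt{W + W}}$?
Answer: $-4 - \sqrt{91 + \sqrt{182}} + 16 i \sqrt{110} \approx -14.222 + 167.81 i$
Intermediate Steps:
$C{\left(v \right)} = -4 + 8 \sqrt{v}$
$n{\left(W \right)} = \sqrt{W + \sqrt{2} \sqrt{W}}$ ($n{\left(W \right)} = \sqrt{W + \sqrt{2 W}} = \sqrt{W + \sqrt{2} \sqrt{W}}$)
$C{\left(-440 \right)} - n{\left(10 + 81 \right)} = \left(-4 + 8 \sqrt{-440}\right) - \sqrt{\left(10 + 81\right) + \sqrt{2} \sqrt{10 + 81}} = \left(-4 + 8 \cdot 2 i \sqrt{110}\right) - \sqrt{91 + \sqrt{2} \sqrt{91}} = \left(-4 + 16 i \sqrt{110}\right) - \sqrt{91 + \sqrt{182}} = -4 - \sqrt{91 + \sqrt{182}} + 16 i \sqrt{110}$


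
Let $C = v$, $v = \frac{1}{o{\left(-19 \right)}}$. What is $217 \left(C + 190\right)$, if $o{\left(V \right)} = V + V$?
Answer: $\frac{1566523}{38} \approx 41224.0$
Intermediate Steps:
$o{\left(V \right)} = 2 V$
$v = - \frac{1}{38}$ ($v = \frac{1}{2 \left(-19\right)} = \frac{1}{-38} = - \frac{1}{38} \approx -0.026316$)
$C = - \frac{1}{38} \approx -0.026316$
$217 \left(C + 190\right) = 217 \left(- \frac{1}{38} + 190\right) = 217 \cdot \frac{7219}{38} = \frac{1566523}{38}$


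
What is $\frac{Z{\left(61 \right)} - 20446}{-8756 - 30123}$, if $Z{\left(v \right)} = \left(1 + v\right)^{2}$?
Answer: $\frac{16602}{38879} \approx 0.42702$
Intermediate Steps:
$\frac{Z{\left(61 \right)} - 20446}{-8756 - 30123} = \frac{\left(1 + 61\right)^{2} - 20446}{-8756 - 30123} = \frac{62^{2} - 20446}{-38879} = \left(3844 - 20446\right) \left(- \frac{1}{38879}\right) = \left(-16602\right) \left(- \frac{1}{38879}\right) = \frac{16602}{38879}$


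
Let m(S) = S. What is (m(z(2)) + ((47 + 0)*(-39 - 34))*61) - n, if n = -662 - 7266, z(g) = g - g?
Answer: -201363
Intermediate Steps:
z(g) = 0
n = -7928
(m(z(2)) + ((47 + 0)*(-39 - 34))*61) - n = (0 + ((47 + 0)*(-39 - 34))*61) - 1*(-7928) = (0 + (47*(-73))*61) + 7928 = (0 - 3431*61) + 7928 = (0 - 209291) + 7928 = -209291 + 7928 = -201363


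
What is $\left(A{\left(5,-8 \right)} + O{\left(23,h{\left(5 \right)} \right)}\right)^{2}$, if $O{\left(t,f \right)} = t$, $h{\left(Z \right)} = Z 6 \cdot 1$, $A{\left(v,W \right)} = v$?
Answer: $784$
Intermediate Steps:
$h{\left(Z \right)} = 6 Z$ ($h{\left(Z \right)} = 6 Z 1 = 6 Z$)
$\left(A{\left(5,-8 \right)} + O{\left(23,h{\left(5 \right)} \right)}\right)^{2} = \left(5 + 23\right)^{2} = 28^{2} = 784$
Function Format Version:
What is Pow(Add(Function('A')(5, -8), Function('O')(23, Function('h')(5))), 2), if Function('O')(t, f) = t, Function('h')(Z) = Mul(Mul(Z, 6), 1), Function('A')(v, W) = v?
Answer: 784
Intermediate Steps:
Function('h')(Z) = Mul(6, Z) (Function('h')(Z) = Mul(Mul(6, Z), 1) = Mul(6, Z))
Pow(Add(Function('A')(5, -8), Function('O')(23, Function('h')(5))), 2) = Pow(Add(5, 23), 2) = Pow(28, 2) = 784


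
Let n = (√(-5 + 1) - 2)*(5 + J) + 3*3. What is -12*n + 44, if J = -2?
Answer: 8 - 72*I ≈ 8.0 - 72.0*I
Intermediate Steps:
n = 3 + 6*I (n = (√(-5 + 1) - 2)*(5 - 2) + 3*3 = (√(-4) - 2)*3 + 9 = (2*I - 2)*3 + 9 = (-2 + 2*I)*3 + 9 = (-6 + 6*I) + 9 = 3 + 6*I ≈ 3.0 + 6.0*I)
-12*n + 44 = -12*(3 + 6*I) + 44 = (-36 - 72*I) + 44 = 8 - 72*I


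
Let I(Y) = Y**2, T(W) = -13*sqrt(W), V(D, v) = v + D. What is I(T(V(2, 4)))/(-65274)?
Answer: -169/10879 ≈ -0.015535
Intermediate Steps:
V(D, v) = D + v
I(T(V(2, 4)))/(-65274) = (-13*sqrt(2 + 4))**2/(-65274) = (-13*sqrt(6))**2*(-1/65274) = 1014*(-1/65274) = -169/10879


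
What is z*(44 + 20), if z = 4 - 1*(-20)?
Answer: 1536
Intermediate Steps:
z = 24 (z = 4 + 20 = 24)
z*(44 + 20) = 24*(44 + 20) = 24*64 = 1536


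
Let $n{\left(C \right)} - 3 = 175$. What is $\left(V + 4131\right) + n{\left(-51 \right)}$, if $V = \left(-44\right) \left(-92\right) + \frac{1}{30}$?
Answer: $\frac{250711}{30} \approx 8357.0$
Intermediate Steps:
$n{\left(C \right)} = 178$ ($n{\left(C \right)} = 3 + 175 = 178$)
$V = \frac{121441}{30}$ ($V = 4048 + \frac{1}{30} = \frac{121441}{30} \approx 4048.0$)
$\left(V + 4131\right) + n{\left(-51 \right)} = \left(\frac{121441}{30} + 4131\right) + 178 = \frac{245371}{30} + 178 = \frac{250711}{30}$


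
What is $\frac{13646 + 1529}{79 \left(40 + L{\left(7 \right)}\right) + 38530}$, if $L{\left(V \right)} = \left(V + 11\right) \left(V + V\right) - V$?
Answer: $\frac{3035}{12209} \approx 0.24859$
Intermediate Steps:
$L{\left(V \right)} = - V + 2 V \left(11 + V\right)$ ($L{\left(V \right)} = \left(11 + V\right) 2 V - V = 2 V \left(11 + V\right) - V = - V + 2 V \left(11 + V\right)$)
$\frac{13646 + 1529}{79 \left(40 + L{\left(7 \right)}\right) + 38530} = \frac{13646 + 1529}{79 \left(40 + 7 \left(21 + 2 \cdot 7\right)\right) + 38530} = \frac{15175}{79 \left(40 + 7 \left(21 + 14\right)\right) + 38530} = \frac{15175}{79 \left(40 + 7 \cdot 35\right) + 38530} = \frac{15175}{79 \left(40 + 245\right) + 38530} = \frac{15175}{79 \cdot 285 + 38530} = \frac{15175}{22515 + 38530} = \frac{15175}{61045} = 15175 \cdot \frac{1}{61045} = \frac{3035}{12209}$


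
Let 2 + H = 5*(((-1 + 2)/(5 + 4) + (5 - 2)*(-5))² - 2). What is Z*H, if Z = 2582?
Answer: 229302256/81 ≈ 2.8309e+6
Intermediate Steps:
H = 88808/81 (H = -2 + 5*(((-1 + 2)/(5 + 4) + (5 - 2)*(-5))² - 2) = -2 + 5*((1/9 + 3*(-5))² - 2) = -2 + 5*((1*(⅑) - 15)² - 2) = -2 + 5*((⅑ - 15)² - 2) = -2 + 5*((-134/9)² - 2) = -2 + 5*(17956/81 - 2) = -2 + 5*(17794/81) = -2 + 88970/81 = 88808/81 ≈ 1096.4)
Z*H = 2582*(88808/81) = 229302256/81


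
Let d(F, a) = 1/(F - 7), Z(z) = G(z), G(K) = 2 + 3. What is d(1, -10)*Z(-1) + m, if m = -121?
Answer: -731/6 ≈ -121.83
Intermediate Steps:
G(K) = 5
Z(z) = 5
d(F, a) = 1/(-7 + F)
d(1, -10)*Z(-1) + m = 5/(-7 + 1) - 121 = 5/(-6) - 121 = -⅙*5 - 121 = -⅚ - 121 = -731/6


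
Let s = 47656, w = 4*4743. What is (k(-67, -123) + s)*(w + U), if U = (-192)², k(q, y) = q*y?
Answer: 3121064892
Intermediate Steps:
w = 18972
U = 36864
(k(-67, -123) + s)*(w + U) = (-67*(-123) + 47656)*(18972 + 36864) = (8241 + 47656)*55836 = 55897*55836 = 3121064892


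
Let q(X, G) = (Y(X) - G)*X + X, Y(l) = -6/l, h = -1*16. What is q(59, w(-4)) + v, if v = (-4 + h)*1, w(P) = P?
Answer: 269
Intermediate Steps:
h = -16
v = -20 (v = (-4 - 16)*1 = -20*1 = -20)
q(X, G) = X + X*(-G - 6/X) (q(X, G) = (-6/X - G)*X + X = (-G - 6/X)*X + X = X*(-G - 6/X) + X = X + X*(-G - 6/X))
q(59, w(-4)) + v = (-6 + 59 - 1*(-4)*59) - 20 = (-6 + 59 + 236) - 20 = 289 - 20 = 269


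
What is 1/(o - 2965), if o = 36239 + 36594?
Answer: 1/69868 ≈ 1.4313e-5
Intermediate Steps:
o = 72833
1/(o - 2965) = 1/(72833 - 2965) = 1/69868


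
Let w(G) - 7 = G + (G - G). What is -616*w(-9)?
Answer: 1232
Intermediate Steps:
w(G) = 7 + G (w(G) = 7 + (G + (G - G)) = 7 + (G + 0) = 7 + G)
-616*w(-9) = -616*(7 - 9) = -616*(-2) = 1232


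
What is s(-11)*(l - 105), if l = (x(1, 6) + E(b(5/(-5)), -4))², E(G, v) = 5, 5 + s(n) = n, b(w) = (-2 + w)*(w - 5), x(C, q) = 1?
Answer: 1104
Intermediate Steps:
b(w) = (-5 + w)*(-2 + w) (b(w) = (-2 + w)*(-5 + w) = (-5 + w)*(-2 + w))
s(n) = -5 + n
l = 36 (l = (1 + 5)² = 6² = 36)
s(-11)*(l - 105) = (-5 - 11)*(36 - 105) = -16*(-69) = 1104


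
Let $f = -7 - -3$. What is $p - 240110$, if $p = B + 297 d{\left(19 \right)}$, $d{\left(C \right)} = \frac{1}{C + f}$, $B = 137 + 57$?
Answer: $- \frac{1199481}{5} \approx -2.399 \cdot 10^{5}$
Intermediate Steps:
$B = 194$
$f = -4$ ($f = -7 + 3 = -4$)
$d{\left(C \right)} = \frac{1}{-4 + C}$ ($d{\left(C \right)} = \frac{1}{C - 4} = \frac{1}{-4 + C}$)
$p = \frac{1069}{5}$ ($p = 194 + \frac{297}{-4 + 19} = 194 + \frac{297}{15} = 194 + 297 \cdot \frac{1}{15} = 194 + \frac{99}{5} = \frac{1069}{5} \approx 213.8$)
$p - 240110 = \frac{1069}{5} - 240110 = - \frac{1199481}{5}$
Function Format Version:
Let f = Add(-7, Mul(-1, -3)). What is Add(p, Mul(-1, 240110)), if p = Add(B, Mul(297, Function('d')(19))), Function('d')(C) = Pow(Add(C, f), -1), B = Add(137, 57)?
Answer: Rational(-1199481, 5) ≈ -2.3990e+5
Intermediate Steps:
B = 194
f = -4 (f = Add(-7, 3) = -4)
Function('d')(C) = Pow(Add(-4, C), -1) (Function('d')(C) = Pow(Add(C, -4), -1) = Pow(Add(-4, C), -1))
p = Rational(1069, 5) (p = Add(194, Mul(297, Pow(Add(-4, 19), -1))) = Add(194, Mul(297, Pow(15, -1))) = Add(194, Mul(297, Rational(1, 15))) = Add(194, Rational(99, 5)) = Rational(1069, 5) ≈ 213.80)
Add(p, Mul(-1, 240110)) = Add(Rational(1069, 5), Mul(-1, 240110)) = Add(Rational(1069, 5), -240110) = Rational(-1199481, 5)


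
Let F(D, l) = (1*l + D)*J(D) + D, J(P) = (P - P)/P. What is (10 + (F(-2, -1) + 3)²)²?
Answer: 121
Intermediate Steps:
J(P) = 0 (J(P) = 0/P = 0)
F(D, l) = D (F(D, l) = (1*l + D)*0 + D = (l + D)*0 + D = (D + l)*0 + D = 0 + D = D)
(10 + (F(-2, -1) + 3)²)² = (10 + (-2 + 3)²)² = (10 + 1²)² = (10 + 1)² = 11² = 121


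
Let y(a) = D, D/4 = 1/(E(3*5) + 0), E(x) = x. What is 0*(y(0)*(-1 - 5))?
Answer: 0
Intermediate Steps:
D = 4/15 (D = 4/(3*5 + 0) = 4/(15 + 0) = 4/15 ≈ 0.26667)
y(a) = 4/15
0*(y(0)*(-1 - 5)) = 0*(4*(-1 - 5)/15) = 0*((4/15)*(-6)) = 0*(-8/5) = 0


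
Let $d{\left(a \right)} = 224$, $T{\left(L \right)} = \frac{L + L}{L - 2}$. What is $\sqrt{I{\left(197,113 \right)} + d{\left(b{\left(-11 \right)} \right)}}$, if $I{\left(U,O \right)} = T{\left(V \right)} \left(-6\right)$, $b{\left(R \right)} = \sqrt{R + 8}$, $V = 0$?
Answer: $4 \sqrt{14} \approx 14.967$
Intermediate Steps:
$b{\left(R \right)} = \sqrt{8 + R}$
$T{\left(L \right)} = \frac{2 L}{-2 + L}$
$I{\left(U,O \right)} = 0$ ($I{\left(U,O \right)} = 2 \cdot 0 \frac{1}{-2 + 0} \left(-6\right) = 2 \cdot 0 \frac{1}{-2} \left(-6\right) = 2 \cdot 0 \left(- \frac{1}{2}\right) \left(-6\right) = 0 \left(-6\right) = 0$)
$\sqrt{I{\left(197,113 \right)} + d{\left(b{\left(-11 \right)} \right)}} = \sqrt{0 + 224} = \sqrt{224} = 4 \sqrt{14}$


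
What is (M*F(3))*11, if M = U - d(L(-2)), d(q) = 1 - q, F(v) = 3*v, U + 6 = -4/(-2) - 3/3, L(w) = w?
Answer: -792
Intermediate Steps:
U = -5 (U = -6 + (-4/(-2) - 3/3) = -6 + (-4*(-½) - 3*⅓) = -6 + (2 - 1) = -6 + 1 = -5)
M = -8 (M = -5 - (1 - 1*(-2)) = -5 - (1 + 2) = -5 - 1*3 = -5 - 3 = -8)
(M*F(3))*11 = -24*3*11 = -8*9*11 = -72*11 = -792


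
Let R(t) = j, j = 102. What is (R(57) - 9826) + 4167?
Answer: -5557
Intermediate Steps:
R(t) = 102
(R(57) - 9826) + 4167 = (102 - 9826) + 4167 = -9724 + 4167 = -5557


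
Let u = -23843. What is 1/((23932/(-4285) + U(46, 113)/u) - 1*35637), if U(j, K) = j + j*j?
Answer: -102167255/3641514341281 ≈ -2.8056e-5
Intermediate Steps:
U(j, K) = j + j²
1/((23932/(-4285) + U(46, 113)/u) - 1*35637) = 1/((23932/(-4285) + (46*(1 + 46))/(-23843)) - 1*35637) = 1/((23932*(-1/4285) + (46*47)*(-1/23843)) - 35637) = 1/((-23932/4285 + 2162*(-1/23843)) - 35637) = 1/((-23932/4285 - 2162/23843) - 35637) = 1/(-579874846/102167255 - 35637) = 1/(-3641514341281/102167255) = -102167255/3641514341281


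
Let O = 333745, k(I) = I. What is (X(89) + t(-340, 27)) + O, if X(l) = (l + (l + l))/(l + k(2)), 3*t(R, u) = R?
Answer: 91082246/273 ≈ 3.3363e+5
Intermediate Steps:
t(R, u) = R/3
X(l) = 3*l/(2 + l) (X(l) = (l + (l + l))/(l + 2) = (l + 2*l)/(2 + l) = (3*l)/(2 + l) = 3*l/(2 + l))
(X(89) + t(-340, 27)) + O = (3*89/(2 + 89) + (⅓)*(-340)) + 333745 = (3*89/91 - 340/3) + 333745 = (3*89*(1/91) - 340/3) + 333745 = (267/91 - 340/3) + 333745 = -30139/273 + 333745 = 91082246/273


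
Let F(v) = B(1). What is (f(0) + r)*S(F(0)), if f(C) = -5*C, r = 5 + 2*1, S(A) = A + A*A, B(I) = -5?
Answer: 140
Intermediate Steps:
F(v) = -5
S(A) = A + A²
r = 7 (r = 5 + 2 = 7)
(f(0) + r)*S(F(0)) = (-5*0 + 7)*(-5*(1 - 5)) = (0 + 7)*(-5*(-4)) = 7*20 = 140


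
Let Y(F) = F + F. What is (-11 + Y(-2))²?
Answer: 225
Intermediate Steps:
Y(F) = 2*F
(-11 + Y(-2))² = (-11 + 2*(-2))² = (-11 - 4)² = (-15)² = 225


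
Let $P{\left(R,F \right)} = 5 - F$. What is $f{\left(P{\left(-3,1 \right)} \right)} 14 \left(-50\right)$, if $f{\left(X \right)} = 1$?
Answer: $-700$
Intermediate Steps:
$f{\left(P{\left(-3,1 \right)} \right)} 14 \left(-50\right) = 1 \cdot 14 \left(-50\right) = 1 \left(-700\right) = -700$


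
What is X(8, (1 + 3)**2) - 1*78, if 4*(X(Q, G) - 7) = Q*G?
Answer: -39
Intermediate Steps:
X(Q, G) = 7 + G*Q/4 (X(Q, G) = 7 + (Q*G)/4 = 7 + (G*Q)/4 = 7 + G*Q/4)
X(8, (1 + 3)**2) - 1*78 = (7 + (1/4)*(1 + 3)**2*8) - 1*78 = (7 + (1/4)*4**2*8) - 78 = (7 + (1/4)*16*8) - 78 = (7 + 32) - 78 = 39 - 78 = -39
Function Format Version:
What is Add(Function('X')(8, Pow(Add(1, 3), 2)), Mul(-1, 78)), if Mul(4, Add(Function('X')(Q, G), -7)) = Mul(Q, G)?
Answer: -39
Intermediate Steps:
Function('X')(Q, G) = Add(7, Mul(Rational(1, 4), G, Q)) (Function('X')(Q, G) = Add(7, Mul(Rational(1, 4), Mul(Q, G))) = Add(7, Mul(Rational(1, 4), Mul(G, Q))) = Add(7, Mul(Rational(1, 4), G, Q)))
Add(Function('X')(8, Pow(Add(1, 3), 2)), Mul(-1, 78)) = Add(Add(7, Mul(Rational(1, 4), Pow(Add(1, 3), 2), 8)), Mul(-1, 78)) = Add(Add(7, Mul(Rational(1, 4), Pow(4, 2), 8)), -78) = Add(Add(7, Mul(Rational(1, 4), 16, 8)), -78) = Add(Add(7, 32), -78) = Add(39, -78) = -39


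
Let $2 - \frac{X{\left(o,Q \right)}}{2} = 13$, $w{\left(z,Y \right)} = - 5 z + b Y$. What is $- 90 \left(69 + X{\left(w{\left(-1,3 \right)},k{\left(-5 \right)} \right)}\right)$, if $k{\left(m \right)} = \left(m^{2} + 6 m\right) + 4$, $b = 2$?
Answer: $-4230$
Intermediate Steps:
$k{\left(m \right)} = 4 + m^{2} + 6 m$
$w{\left(z,Y \right)} = - 5 z + 2 Y$
$X{\left(o,Q \right)} = -22$ ($X{\left(o,Q \right)} = 4 - 26 = -22$)
$- 90 \left(69 + X{\left(w{\left(-1,3 \right)},k{\left(-5 \right)} \right)}\right) = - 90 \left(69 - 22\right) = \left(-90\right) 47 = -4230$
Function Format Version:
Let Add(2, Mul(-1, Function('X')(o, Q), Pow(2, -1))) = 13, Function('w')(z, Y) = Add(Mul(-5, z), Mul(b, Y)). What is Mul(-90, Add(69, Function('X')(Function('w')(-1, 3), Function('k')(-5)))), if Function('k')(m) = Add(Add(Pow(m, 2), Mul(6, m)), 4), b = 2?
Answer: -4230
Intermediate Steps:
Function('k')(m) = Add(4, Pow(m, 2), Mul(6, m))
Function('w')(z, Y) = Add(Mul(-5, z), Mul(2, Y))
Function('X')(o, Q) = -22 (Function('X')(o, Q) = Add(4, Mul(-2, 13)) = Add(4, -26) = -22)
Mul(-90, Add(69, Function('X')(Function('w')(-1, 3), Function('k')(-5)))) = Mul(-90, Add(69, -22)) = Mul(-90, 47) = -4230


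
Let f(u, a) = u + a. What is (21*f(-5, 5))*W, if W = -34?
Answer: 0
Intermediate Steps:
f(u, a) = a + u
(21*f(-5, 5))*W = (21*(5 - 5))*(-34) = (21*0)*(-34) = 0*(-34) = 0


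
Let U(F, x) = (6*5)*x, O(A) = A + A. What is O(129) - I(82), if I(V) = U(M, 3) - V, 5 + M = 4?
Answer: 250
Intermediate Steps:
M = -1 (M = -5 + 4 = -1)
O(A) = 2*A
U(F, x) = 30*x
I(V) = 90 - V (I(V) = 30*3 - V = 90 - V)
O(129) - I(82) = 2*129 - (90 - 1*82) = 258 - (90 - 82) = 258 - 1*8 = 258 - 8 = 250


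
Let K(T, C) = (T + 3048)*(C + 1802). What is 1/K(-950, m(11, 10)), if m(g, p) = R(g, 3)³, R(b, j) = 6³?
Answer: 1/21146786804 ≈ 4.7289e-11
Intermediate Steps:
R(b, j) = 216
m(g, p) = 10077696 (m(g, p) = 216³ = 10077696)
K(T, C) = (1802 + C)*(3048 + T) (K(T, C) = (3048 + T)*(1802 + C) = (1802 + C)*(3048 + T))
1/K(-950, m(11, 10)) = 1/(5492496 + 1802*(-950) + 3048*10077696 + 10077696*(-950)) = 1/(5492496 - 1711900 + 30716817408 - 9573811200) = 1/21146786804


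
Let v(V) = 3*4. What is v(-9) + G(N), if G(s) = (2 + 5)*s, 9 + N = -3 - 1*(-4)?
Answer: -44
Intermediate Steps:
v(V) = 12
N = -8 (N = -9 + (-3 - 1*(-4)) = -9 + (-3 + 4) = -9 + 1 = -8)
G(s) = 7*s
v(-9) + G(N) = 12 + 7*(-8) = 12 - 56 = -44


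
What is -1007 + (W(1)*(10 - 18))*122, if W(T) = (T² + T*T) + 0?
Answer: -2959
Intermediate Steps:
W(T) = 2*T² (W(T) = (T² + T²) + 0 = 2*T² + 0 = 2*T²)
-1007 + (W(1)*(10 - 18))*122 = -1007 + ((2*1²)*(10 - 18))*122 = -1007 + ((2*1)*(-8))*122 = -1007 + (2*(-8))*122 = -1007 - 16*122 = -1007 - 1952 = -2959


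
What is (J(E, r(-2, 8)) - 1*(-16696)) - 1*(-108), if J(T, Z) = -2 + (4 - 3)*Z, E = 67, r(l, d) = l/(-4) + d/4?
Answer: 33609/2 ≈ 16805.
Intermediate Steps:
r(l, d) = -l/4 + d/4 (r(l, d) = l*(-1/4) + d*(1/4) = -l/4 + d/4)
J(T, Z) = -2 + Z (J(T, Z) = -2 + 1*Z = -2 + Z)
(J(E, r(-2, 8)) - 1*(-16696)) - 1*(-108) = ((-2 + (-1/4*(-2) + (1/4)*8)) - 1*(-16696)) - 1*(-108) = ((-2 + (1/2 + 2)) + 16696) + 108 = ((-2 + 5/2) + 16696) + 108 = (1/2 + 16696) + 108 = 33393/2 + 108 = 33609/2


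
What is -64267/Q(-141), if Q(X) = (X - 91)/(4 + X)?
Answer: -8804579/232 ≈ -37951.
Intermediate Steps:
Q(X) = (-91 + X)/(4 + X)
-64267/Q(-141) = -64267*(4 - 141)/(-91 - 141) = -64267/(-232/(-137)) = -64267/((-1/137*(-232))) = -64267/232/137 = -64267*137/232 = -8804579/232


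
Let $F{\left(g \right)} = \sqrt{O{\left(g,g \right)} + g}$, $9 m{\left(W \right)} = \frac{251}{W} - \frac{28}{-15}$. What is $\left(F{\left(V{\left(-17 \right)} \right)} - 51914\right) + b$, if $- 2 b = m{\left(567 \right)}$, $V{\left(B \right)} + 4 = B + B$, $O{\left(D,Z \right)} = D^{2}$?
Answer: $- \frac{2649177967}{51030} + \sqrt{1406} \approx -51877.0$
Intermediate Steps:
$V{\left(B \right)} = -4 + 2 B$ ($V{\left(B \right)} = -4 + \left(B + B\right) = -4 + 2 B$)
$m{\left(W \right)} = \frac{28}{135} + \frac{251}{9 W}$ ($m{\left(W \right)} = \frac{\frac{251}{W} - \frac{28}{-15}}{9} = \frac{\frac{251}{W} - - \frac{28}{15}}{9} = \frac{\frac{251}{W} + \frac{28}{15}}{9} = \frac{\frac{28}{15} + \frac{251}{W}}{9} = \frac{28}{135} + \frac{251}{9 W}$)
$F{\left(g \right)} = \sqrt{g + g^{2}}$ ($F{\left(g \right)} = \sqrt{g^{2} + g} = \sqrt{g + g^{2}}$)
$b = - \frac{6547}{51030}$ ($b = - \frac{\frac{1}{135} \cdot \frac{1}{567} \left(3765 + 28 \cdot 567\right)}{2} = - \frac{\frac{1}{135} \cdot \frac{1}{567} \left(3765 + 15876\right)}{2} = - \frac{\frac{1}{135} \cdot \frac{1}{567} \cdot 19641}{2} = \left(- \frac{1}{2}\right) \frac{6547}{25515} = - \frac{6547}{51030} \approx -0.1283$)
$\left(F{\left(V{\left(-17 \right)} \right)} - 51914\right) + b = \left(\sqrt{\left(-4 + 2 \left(-17\right)\right) \left(1 + \left(-4 + 2 \left(-17\right)\right)\right)} - 51914\right) - \frac{6547}{51030} = \left(\sqrt{\left(-4 - 34\right) \left(1 - 38\right)} - 51914\right) - \frac{6547}{51030} = \left(\sqrt{- 38 \left(1 - 38\right)} - 51914\right) - \frac{6547}{51030} = \left(\sqrt{\left(-38\right) \left(-37\right)} - 51914\right) - \frac{6547}{51030} = \left(\sqrt{1406} - 51914\right) - \frac{6547}{51030} = \left(-51914 + \sqrt{1406}\right) - \frac{6547}{51030} = - \frac{2649177967}{51030} + \sqrt{1406}$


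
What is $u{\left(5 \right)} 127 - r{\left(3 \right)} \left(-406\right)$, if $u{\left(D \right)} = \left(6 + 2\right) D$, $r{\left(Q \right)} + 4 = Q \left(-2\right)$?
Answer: $1020$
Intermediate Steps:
$r{\left(Q \right)} = -4 - 2 Q$ ($r{\left(Q \right)} = -4 + Q \left(-2\right) = -4 - 2 Q$)
$u{\left(D \right)} = 8 D$
$u{\left(5 \right)} 127 - r{\left(3 \right)} \left(-406\right) = 8 \cdot 5 \cdot 127 - \left(-4 - 6\right) \left(-406\right) = 40 \cdot 127 - \left(-4 - 6\right) \left(-406\right) = 5080 - \left(-10\right) \left(-406\right) = 5080 - 4060 = 1020$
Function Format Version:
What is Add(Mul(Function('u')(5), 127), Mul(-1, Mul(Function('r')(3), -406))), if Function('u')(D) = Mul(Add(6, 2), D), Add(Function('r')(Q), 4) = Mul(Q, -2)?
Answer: 1020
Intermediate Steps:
Function('r')(Q) = Add(-4, Mul(-2, Q)) (Function('r')(Q) = Add(-4, Mul(Q, -2)) = Add(-4, Mul(-2, Q)))
Function('u')(D) = Mul(8, D)
Add(Mul(Function('u')(5), 127), Mul(-1, Mul(Function('r')(3), -406))) = Add(Mul(Mul(8, 5), 127), Mul(-1, Mul(Add(-4, Mul(-2, 3)), -406))) = Add(Mul(40, 127), Mul(-1, Mul(Add(-4, -6), -406))) = Add(5080, Mul(-1, Mul(-10, -406))) = Add(5080, Mul(-1, 4060)) = Add(5080, -4060) = 1020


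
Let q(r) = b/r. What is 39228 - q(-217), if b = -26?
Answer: 8512450/217 ≈ 39228.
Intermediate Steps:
q(r) = -26/r
39228 - q(-217) = 39228 - (-26)/(-217) = 39228 - (-26)*(-1)/217 = 39228 - 1*26/217 = 39228 - 26/217 = 8512450/217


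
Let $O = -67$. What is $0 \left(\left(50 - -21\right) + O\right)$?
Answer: $0$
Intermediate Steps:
$0 \left(\left(50 - -21\right) + O\right) = 0 \left(\left(50 - -21\right) - 67\right) = 0 \left(\left(50 + 21\right) - 67\right) = 0 \left(71 - 67\right) = 0 \cdot 4 = 0$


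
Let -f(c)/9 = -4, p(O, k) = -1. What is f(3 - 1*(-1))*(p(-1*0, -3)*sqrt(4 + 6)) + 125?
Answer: 125 - 36*sqrt(10) ≈ 11.158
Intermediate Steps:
f(c) = 36 (f(c) = -9*(-4) = 36)
f(3 - 1*(-1))*(p(-1*0, -3)*sqrt(4 + 6)) + 125 = 36*(-sqrt(4 + 6)) + 125 = 36*(-sqrt(10)) + 125 = -36*sqrt(10) + 125 = 125 - 36*sqrt(10)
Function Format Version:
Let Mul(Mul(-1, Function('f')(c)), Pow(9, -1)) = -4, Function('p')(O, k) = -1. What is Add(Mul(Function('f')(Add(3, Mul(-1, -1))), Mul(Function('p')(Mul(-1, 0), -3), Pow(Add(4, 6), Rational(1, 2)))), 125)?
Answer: Add(125, Mul(-36, Pow(10, Rational(1, 2)))) ≈ 11.158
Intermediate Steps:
Function('f')(c) = 36 (Function('f')(c) = Mul(-9, -4) = 36)
Add(Mul(Function('f')(Add(3, Mul(-1, -1))), Mul(Function('p')(Mul(-1, 0), -3), Pow(Add(4, 6), Rational(1, 2)))), 125) = Add(Mul(36, Mul(-1, Pow(Add(4, 6), Rational(1, 2)))), 125) = Add(Mul(36, Mul(-1, Pow(10, Rational(1, 2)))), 125) = Add(Mul(-36, Pow(10, Rational(1, 2))), 125) = Add(125, Mul(-36, Pow(10, Rational(1, 2))))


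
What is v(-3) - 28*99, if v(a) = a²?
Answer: -2763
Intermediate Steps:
v(-3) - 28*99 = (-3)² - 28*99 = 9 - 2772 = -2763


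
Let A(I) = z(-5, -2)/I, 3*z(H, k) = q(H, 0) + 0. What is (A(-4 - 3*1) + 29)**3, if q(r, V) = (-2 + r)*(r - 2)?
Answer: 512000/27 ≈ 18963.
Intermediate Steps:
q(r, V) = (-2 + r)**2 (q(r, V) = (-2 + r)*(-2 + r) = (-2 + r)**2)
z(H, k) = (-2 + H)**2/3 (z(H, k) = ((-2 + H)**2 + 0)/3 = (-2 + H)**2/3)
A(I) = 49/(3*I) (A(I) = ((-2 - 5)**2/3)/I = ((1/3)*(-7)**2)/I = ((1/3)*49)/I = 49/(3*I))
(A(-4 - 3*1) + 29)**3 = (49/(3*(-4 - 3*1)) + 29)**3 = (49/(3*(-4 - 3)) + 29)**3 = ((49/3)/(-7) + 29)**3 = ((49/3)*(-1/7) + 29)**3 = (-7/3 + 29)**3 = (80/3)**3 = 512000/27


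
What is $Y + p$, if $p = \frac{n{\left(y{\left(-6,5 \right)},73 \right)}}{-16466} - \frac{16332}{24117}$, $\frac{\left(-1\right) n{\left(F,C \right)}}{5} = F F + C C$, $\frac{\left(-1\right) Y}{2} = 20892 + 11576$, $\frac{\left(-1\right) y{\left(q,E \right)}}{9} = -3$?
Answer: $- \frac{4297717879229}{66185087} \approx -64935.0$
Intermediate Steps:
$y{\left(q,E \right)} = 27$ ($y{\left(q,E \right)} = \left(-9\right) \left(-3\right) = 27$)
$Y = -64936$ ($Y = - 2 \left(20892 + 11576\right) = \left(-2\right) 32468 = -64936$)
$n{\left(F,C \right)} = - 5 C^{2} - 5 F^{2}$ ($n{\left(F,C \right)} = - 5 \left(F F + C C\right) = - 5 \left(F^{2} + C^{2}\right) = - 5 \left(C^{2} + F^{2}\right) = - 5 C^{2} - 5 F^{2}$)
$p = \frac{76930203}{66185087}$ ($p = \frac{- 5 \cdot 73^{2} - 5 \cdot 27^{2}}{-16466} - \frac{16332}{24117} = \left(\left(-5\right) 5329 - 3645\right) \left(- \frac{1}{16466}\right) - \frac{5444}{8039} = \left(-26645 - 3645\right) \left(- \frac{1}{16466}\right) - \frac{5444}{8039} = \left(-30290\right) \left(- \frac{1}{16466}\right) - \frac{5444}{8039} = \frac{15145}{8233} - \frac{5444}{8039} = \frac{76930203}{66185087} \approx 1.1623$)
$Y + p = -64936 + \frac{76930203}{66185087} = - \frac{4297717879229}{66185087}$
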